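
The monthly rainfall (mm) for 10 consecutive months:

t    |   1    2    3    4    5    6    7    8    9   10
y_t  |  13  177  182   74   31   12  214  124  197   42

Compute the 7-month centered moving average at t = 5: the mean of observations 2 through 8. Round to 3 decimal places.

Sum of periods 2–8: 177 + 182 + 74 + 31 + 12 + 214 + 124 = 814
Divide by 7: 814 / 7 = 116.286

116.286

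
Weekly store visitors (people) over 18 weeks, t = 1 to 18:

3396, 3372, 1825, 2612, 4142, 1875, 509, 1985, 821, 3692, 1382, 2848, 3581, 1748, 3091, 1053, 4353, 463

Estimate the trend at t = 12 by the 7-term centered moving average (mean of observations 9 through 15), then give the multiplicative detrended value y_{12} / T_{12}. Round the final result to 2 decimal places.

1.16

Trend T_12 = (821 + 3692 + 1382 + 2848 + 3581 + 1748 + 3091) / 7 = 17163/7 = 2451.8571
Ratio to trend: 2848 / 2451.8571 = 1.16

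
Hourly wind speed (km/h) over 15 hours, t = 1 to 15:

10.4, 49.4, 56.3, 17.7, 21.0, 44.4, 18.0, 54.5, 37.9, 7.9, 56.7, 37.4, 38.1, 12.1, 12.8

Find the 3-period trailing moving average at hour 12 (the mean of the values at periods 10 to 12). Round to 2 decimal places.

34.00

Sum of periods 10–12: 7.9 + 56.7 + 37.4 = 102.0
Divide by 3: 102.0 / 3 = 34.00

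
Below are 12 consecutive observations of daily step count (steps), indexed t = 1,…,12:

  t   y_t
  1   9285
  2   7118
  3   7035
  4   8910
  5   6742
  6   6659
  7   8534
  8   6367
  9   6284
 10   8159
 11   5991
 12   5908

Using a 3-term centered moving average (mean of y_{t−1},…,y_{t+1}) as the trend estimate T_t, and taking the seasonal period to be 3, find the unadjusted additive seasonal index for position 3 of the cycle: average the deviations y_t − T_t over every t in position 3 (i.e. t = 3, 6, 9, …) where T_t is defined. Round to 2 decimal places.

-652.67

Season position 3 occurs at t = 3, 6, 9 (where T_t is defined).
t=3: T_3 = 7687.6667; y_3 − T_3 = 7035 − 7687.6667 = -652.6667
t=6: T_6 = 7311.6667; y_6 − T_6 = 6659 − 7311.6667 = -652.6667
t=9: T_9 = 6936.6667; y_9 − T_9 = 6284 − 6936.6667 = -652.6667
Mean deviation: (-652.6667 + -652.6667 + -652.6667) / 3 = -652.67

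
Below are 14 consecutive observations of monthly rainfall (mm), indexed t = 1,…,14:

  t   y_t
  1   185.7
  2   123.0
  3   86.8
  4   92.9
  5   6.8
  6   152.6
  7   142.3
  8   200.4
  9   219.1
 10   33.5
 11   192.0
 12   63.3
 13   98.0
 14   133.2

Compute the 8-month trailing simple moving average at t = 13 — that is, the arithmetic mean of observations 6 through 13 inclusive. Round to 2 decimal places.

Sum of periods 6–13: 152.6 + 142.3 + 200.4 + 219.1 + 33.5 + 192.0 + 63.3 + 98.0 = 1101.2
Divide by 8: 1101.2 / 8 = 137.65

137.65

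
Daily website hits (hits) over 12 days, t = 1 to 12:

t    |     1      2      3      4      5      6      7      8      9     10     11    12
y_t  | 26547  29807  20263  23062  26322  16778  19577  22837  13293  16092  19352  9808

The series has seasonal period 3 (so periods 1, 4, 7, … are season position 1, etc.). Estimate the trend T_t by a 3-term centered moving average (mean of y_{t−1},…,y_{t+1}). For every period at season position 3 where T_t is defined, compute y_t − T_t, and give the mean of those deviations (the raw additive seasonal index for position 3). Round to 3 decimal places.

-4114.333

Season position 3 occurs at t = 3, 6, 9 (where T_t is defined).
t=3: T_3 = 24377.33333; y_3 − T_3 = 20263 − 24377.33333 = -4114.33333
t=6: T_6 = 20892.33333; y_6 − T_6 = 16778 − 20892.33333 = -4114.33333
t=9: T_9 = 17407.33333; y_9 − T_9 = 13293 − 17407.33333 = -4114.33333
Mean deviation: (-4114.33333 + -4114.33333 + -4114.33333) / 3 = -4114.333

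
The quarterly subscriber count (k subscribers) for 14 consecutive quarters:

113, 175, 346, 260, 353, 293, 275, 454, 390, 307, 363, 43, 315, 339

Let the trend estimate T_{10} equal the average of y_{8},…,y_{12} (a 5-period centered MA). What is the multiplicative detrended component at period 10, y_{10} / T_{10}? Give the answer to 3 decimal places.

Trend T_10 = (454 + 390 + 307 + 363 + 43) / 5 = 1557/5 = 311.40000
Ratio to trend: 307 / 311.40000 = 0.986

0.986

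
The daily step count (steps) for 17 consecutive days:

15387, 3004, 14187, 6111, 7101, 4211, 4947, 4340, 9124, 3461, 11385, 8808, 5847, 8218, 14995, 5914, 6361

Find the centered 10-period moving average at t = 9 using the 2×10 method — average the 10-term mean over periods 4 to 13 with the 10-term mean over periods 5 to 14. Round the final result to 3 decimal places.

Sum over 4–13: 6111 + 7101 + 4211 + 4947 + 4340 + 9124 + 3461 + 11385 + 8808 + 5847 = 65335
Sum over 5–14: 7101 + 4211 + 4947 + 4340 + 9124 + 3461 + 11385 + 8808 + 5847 + 8218 = 67442
CMA at t=9 = (65335 + 67442) / (2·10) = 132777 / 20 = 6638.850

6638.850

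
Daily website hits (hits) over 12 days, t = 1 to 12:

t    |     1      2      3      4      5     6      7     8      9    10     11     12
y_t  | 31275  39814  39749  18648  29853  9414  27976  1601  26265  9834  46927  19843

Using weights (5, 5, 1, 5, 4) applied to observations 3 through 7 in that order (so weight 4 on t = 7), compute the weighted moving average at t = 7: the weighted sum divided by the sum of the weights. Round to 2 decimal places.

Weighted sum: 5·39749 + 5·18648 + 1·29853 + 5·9414 + 4·27976 = 198745 + 93240 + 29853 + 47070 + 111904 = 480812
Weight total: 5 + 5 + 1 + 5 + 4 = 20
WMA = 480812 / 20 = 24040.60

24040.60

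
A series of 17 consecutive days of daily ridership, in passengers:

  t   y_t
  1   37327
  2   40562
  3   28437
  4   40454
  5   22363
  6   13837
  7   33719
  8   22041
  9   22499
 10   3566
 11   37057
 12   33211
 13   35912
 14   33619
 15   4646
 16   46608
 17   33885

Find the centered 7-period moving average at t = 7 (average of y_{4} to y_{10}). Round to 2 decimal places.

22639.86

Sum of periods 4–10: 40454 + 22363 + 13837 + 33719 + 22041 + 22499 + 3566 = 158479
Divide by 7: 158479 / 7 = 22639.86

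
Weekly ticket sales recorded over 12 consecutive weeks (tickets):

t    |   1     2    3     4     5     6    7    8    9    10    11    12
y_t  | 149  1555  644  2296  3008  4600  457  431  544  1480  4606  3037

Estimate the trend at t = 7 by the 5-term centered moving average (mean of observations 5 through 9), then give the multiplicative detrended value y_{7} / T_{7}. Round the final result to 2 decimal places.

0.25

Trend T_7 = (3008 + 4600 + 457 + 431 + 544) / 5 = 9040/5 = 1808.0000
Ratio to trend: 457 / 1808.0000 = 0.25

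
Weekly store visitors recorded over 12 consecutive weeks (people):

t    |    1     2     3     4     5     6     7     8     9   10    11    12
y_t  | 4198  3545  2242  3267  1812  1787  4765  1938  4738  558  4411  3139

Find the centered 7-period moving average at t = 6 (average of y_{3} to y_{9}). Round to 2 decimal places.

2935.57

Sum of periods 3–9: 2242 + 3267 + 1812 + 1787 + 4765 + 1938 + 4738 = 20549
Divide by 7: 20549 / 7 = 2935.57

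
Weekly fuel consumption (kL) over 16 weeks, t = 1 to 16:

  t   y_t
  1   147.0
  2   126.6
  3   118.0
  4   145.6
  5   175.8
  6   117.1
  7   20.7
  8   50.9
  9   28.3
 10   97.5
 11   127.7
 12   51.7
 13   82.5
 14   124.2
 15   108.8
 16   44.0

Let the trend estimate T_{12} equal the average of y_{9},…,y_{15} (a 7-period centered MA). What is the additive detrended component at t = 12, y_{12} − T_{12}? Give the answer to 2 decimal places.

Trend T_12 = (28.3 + 97.5 + 127.7 + 51.7 + 82.5 + 124.2 + 108.8) / 7 = 620.7/7 = 88.6714
Detrended value: 51.7 − 88.6714 = -36.97

-36.97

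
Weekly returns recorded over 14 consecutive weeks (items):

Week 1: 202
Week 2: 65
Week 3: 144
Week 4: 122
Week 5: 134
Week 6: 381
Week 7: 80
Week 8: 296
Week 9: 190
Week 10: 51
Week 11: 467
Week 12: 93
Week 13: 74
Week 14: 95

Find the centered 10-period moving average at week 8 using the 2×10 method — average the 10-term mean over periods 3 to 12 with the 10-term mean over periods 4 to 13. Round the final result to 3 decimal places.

Sum over 3–12: 144 + 122 + 134 + 381 + 80 + 296 + 190 + 51 + 467 + 93 = 1958
Sum over 4–13: 122 + 134 + 381 + 80 + 296 + 190 + 51 + 467 + 93 + 74 = 1888
CMA at t=8 = (1958 + 1888) / (2·10) = 3846 / 20 = 192.300

192.300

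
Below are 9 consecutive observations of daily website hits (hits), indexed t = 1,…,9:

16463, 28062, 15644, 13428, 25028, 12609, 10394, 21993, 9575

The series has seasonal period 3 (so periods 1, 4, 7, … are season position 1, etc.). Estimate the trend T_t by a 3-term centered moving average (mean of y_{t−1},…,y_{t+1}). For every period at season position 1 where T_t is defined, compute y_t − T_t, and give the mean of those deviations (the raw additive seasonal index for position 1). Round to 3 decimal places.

Season position 1 occurs at t = 4, 7 (where T_t is defined).
t=4: T_4 = 18033.33333; y_4 − T_4 = 13428 − 18033.33333 = -4605.33333
t=7: T_7 = 14998.66667; y_7 − T_7 = 10394 − 14998.66667 = -4604.66667
Mean deviation: (-4605.33333 + -4604.66667) / 2 = -4605.000

-4605.000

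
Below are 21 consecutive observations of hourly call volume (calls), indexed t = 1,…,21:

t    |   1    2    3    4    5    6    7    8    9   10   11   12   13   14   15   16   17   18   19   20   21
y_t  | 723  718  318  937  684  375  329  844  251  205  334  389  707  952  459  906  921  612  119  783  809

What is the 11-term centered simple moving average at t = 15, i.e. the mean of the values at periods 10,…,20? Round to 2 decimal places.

580.64

Sum of periods 10–20: 205 + 334 + 389 + 707 + 952 + 459 + 906 + 921 + 612 + 119 + 783 = 6387
Divide by 11: 6387 / 11 = 580.64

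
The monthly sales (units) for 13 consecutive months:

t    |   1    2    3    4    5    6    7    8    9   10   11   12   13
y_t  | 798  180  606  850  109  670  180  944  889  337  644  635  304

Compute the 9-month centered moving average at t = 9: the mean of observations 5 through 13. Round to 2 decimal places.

523.56

Sum of periods 5–13: 109 + 670 + 180 + 944 + 889 + 337 + 644 + 635 + 304 = 4712
Divide by 9: 4712 / 9 = 523.56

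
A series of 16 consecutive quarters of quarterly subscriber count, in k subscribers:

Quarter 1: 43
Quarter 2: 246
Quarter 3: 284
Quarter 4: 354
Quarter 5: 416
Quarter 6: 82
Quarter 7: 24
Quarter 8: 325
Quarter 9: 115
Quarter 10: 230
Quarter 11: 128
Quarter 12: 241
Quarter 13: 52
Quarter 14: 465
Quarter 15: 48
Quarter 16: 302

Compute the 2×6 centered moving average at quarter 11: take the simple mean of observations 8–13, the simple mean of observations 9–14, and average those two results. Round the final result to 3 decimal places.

193.500

Sum over 8–13: 325 + 115 + 230 + 128 + 241 + 52 = 1091
Sum over 9–14: 115 + 230 + 128 + 241 + 52 + 465 = 1231
CMA at t=11 = (1091 + 1231) / (2·6) = 2322 / 12 = 193.500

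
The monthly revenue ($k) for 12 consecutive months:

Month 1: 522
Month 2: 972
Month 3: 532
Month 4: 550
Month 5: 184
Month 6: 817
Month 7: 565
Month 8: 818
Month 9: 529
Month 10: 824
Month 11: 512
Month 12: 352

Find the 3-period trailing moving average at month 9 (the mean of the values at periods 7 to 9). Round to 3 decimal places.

Sum of periods 7–9: 565 + 818 + 529 = 1912
Divide by 3: 1912 / 3 = 637.333

637.333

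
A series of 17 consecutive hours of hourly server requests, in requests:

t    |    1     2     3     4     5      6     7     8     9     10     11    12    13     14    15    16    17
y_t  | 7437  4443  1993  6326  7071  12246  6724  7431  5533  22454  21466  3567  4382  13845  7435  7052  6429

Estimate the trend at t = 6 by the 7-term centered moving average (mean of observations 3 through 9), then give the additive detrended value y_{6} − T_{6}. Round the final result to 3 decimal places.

Trend T_6 = (1993 + 6326 + 7071 + 12246 + 6724 + 7431 + 5533) / 7 = 47324/7 = 6760.57143
Detrended value: 12246 − 6760.57143 = 5485.429

5485.429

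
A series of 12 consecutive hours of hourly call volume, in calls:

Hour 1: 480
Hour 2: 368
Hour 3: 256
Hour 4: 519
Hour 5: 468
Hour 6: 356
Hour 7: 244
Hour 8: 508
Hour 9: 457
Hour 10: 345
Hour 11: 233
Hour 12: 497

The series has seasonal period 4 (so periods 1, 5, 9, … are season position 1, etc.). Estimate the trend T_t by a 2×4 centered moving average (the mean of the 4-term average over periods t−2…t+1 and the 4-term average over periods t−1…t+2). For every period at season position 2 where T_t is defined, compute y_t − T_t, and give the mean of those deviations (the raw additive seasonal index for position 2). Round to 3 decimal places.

-39.375

Season position 2 occurs at t = 6, 10 (where T_t is defined).
t=6: T_6 = 395.37500; y_6 − T_6 = 356 − 395.37500 = -39.37500
t=10: T_10 = 384.37500; y_10 − T_10 = 345 − 384.37500 = -39.37500
Mean deviation: (-39.37500 + -39.37500) / 2 = -39.375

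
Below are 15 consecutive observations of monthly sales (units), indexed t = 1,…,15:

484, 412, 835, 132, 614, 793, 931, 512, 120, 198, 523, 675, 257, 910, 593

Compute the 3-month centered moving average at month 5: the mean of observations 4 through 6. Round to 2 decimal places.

Sum of periods 4–6: 132 + 614 + 793 = 1539
Divide by 3: 1539 / 3 = 513.00

513.00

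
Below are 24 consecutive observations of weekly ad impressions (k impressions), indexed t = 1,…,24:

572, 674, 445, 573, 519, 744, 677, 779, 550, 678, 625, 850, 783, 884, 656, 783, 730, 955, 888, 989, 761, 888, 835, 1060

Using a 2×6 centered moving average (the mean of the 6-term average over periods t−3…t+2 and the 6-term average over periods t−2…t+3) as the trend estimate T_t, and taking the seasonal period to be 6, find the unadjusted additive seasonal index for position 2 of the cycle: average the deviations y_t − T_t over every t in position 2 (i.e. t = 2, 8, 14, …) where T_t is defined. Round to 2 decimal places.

111.94

Season position 2 occurs at t = 8, 14, 20 (where T_t is defined).
t=8: T_8 = 666.6667; y_8 − T_8 = 779 − 666.6667 = 112.3333
t=14: T_14 = 772.2500; y_14 − T_14 = 884 − 772.2500 = 111.7500
t=20: T_20 = 877.2500; y_20 − T_20 = 989 − 877.2500 = 111.7500
Mean deviation: (112.3333 + 111.7500 + 111.7500) / 3 = 111.94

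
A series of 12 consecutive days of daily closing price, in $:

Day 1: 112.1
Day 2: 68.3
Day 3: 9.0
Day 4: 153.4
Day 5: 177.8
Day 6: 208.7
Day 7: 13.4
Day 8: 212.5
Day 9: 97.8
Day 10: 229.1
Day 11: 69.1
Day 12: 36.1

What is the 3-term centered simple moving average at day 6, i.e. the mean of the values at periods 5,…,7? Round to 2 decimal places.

Sum of periods 5–7: 177.8 + 208.7 + 13.4 = 399.9
Divide by 3: 399.9 / 3 = 133.30

133.30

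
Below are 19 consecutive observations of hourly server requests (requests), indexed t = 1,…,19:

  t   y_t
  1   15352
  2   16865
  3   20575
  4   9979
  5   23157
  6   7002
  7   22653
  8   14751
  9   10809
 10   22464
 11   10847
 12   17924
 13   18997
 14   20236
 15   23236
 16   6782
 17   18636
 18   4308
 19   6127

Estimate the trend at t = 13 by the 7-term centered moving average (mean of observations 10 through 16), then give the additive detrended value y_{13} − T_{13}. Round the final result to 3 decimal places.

Trend T_13 = (22464 + 10847 + 17924 + 18997 + 20236 + 23236 + 6782) / 7 = 120486/7 = 17212.28571
Detrended value: 18997 − 17212.28571 = 1784.714

1784.714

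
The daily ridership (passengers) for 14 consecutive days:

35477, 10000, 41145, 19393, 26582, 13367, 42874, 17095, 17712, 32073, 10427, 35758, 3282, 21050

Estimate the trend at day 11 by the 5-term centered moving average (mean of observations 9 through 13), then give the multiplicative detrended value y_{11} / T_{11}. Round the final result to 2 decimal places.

Trend T_11 = (17712 + 32073 + 10427 + 35758 + 3282) / 5 = 99252/5 = 19850.4000
Ratio to trend: 10427 / 19850.4000 = 0.53

0.53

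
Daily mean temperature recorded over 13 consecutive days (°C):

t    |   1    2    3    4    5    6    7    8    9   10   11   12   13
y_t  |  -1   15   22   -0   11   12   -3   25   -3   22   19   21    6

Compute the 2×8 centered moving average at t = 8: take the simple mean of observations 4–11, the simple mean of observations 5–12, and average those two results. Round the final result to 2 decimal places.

11.69

Sum over 4–11: (-0) + 11 + 12 + (-3) + 25 + (-3) + 22 + 19 = 83
Sum over 5–12: 11 + 12 + (-3) + 25 + (-3) + 22 + 19 + 21 = 104
CMA at t=8 = (83 + 104) / (2·8) = 187 / 16 = 11.69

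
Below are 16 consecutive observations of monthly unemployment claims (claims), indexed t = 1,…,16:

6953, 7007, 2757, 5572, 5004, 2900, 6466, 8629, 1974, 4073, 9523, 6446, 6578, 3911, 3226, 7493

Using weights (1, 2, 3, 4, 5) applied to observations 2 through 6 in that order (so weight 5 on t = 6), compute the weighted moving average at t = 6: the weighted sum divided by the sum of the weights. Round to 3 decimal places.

Weighted sum: 1·7007 + 2·2757 + 3·5572 + 4·5004 + 5·2900 = 7007 + 5514 + 16716 + 20016 + 14500 = 63753
Weight total: 1 + 2 + 3 + 4 + 5 = 15
WMA = 63753 / 15 = 4250.200

4250.200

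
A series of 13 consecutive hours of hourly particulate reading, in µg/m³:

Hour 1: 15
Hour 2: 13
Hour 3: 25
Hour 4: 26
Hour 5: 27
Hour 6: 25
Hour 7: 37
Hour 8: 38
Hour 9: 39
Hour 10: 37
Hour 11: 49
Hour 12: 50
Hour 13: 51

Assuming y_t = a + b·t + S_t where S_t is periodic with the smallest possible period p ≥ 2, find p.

First differences y_{t+1} − y_t: -2, 12, 1, 1, -2, 12, 1, 1, -2, 12, …
The difference pattern repeats every 4 terms and not for any smaller step, so p = 4.

4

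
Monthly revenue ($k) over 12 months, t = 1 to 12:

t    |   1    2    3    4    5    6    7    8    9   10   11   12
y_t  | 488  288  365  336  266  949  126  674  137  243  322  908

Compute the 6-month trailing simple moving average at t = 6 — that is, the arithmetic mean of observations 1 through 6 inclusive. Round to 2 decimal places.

448.67

Sum of periods 1–6: 488 + 288 + 365 + 336 + 266 + 949 = 2692
Divide by 6: 2692 / 6 = 448.67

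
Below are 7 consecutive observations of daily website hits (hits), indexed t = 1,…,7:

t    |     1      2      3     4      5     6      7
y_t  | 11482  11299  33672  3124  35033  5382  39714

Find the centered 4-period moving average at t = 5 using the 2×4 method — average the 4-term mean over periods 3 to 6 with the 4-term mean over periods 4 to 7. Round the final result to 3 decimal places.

20058.000

Sum over 3–6: 33672 + 3124 + 35033 + 5382 = 77211
Sum over 4–7: 3124 + 35033 + 5382 + 39714 = 83253
CMA at t=5 = (77211 + 83253) / (2·4) = 160464 / 8 = 20058.000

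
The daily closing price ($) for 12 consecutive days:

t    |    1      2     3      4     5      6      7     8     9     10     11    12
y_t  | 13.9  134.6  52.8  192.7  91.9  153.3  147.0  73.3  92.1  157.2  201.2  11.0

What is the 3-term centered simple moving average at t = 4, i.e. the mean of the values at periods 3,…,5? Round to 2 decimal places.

112.47

Sum of periods 3–5: 52.8 + 192.7 + 91.9 = 337.4
Divide by 3: 337.4 / 3 = 112.47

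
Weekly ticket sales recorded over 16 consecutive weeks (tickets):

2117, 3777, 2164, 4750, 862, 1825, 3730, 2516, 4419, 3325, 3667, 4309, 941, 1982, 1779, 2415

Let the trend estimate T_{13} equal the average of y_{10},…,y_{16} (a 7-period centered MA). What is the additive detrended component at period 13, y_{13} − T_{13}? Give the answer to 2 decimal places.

-1690.14

Trend T_13 = (3325 + 3667 + 4309 + 941 + 1982 + 1779 + 2415) / 7 = 18418/7 = 2631.1429
Detrended value: 941 − 2631.1429 = -1690.14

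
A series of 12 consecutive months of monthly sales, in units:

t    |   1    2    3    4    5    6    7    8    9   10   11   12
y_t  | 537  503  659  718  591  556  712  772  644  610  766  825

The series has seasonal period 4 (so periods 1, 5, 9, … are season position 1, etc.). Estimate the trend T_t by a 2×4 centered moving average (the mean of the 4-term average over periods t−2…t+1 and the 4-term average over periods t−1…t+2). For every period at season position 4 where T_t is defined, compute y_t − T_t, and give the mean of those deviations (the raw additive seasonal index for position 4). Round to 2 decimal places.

Season position 4 occurs at t = 4, 8 (where T_t is defined).
t=4: T_4 = 624.3750; y_4 − T_4 = 718 − 624.3750 = 93.6250
t=8: T_8 = 677.7500; y_8 − T_8 = 772 − 677.7500 = 94.2500
Mean deviation: (93.6250 + 94.2500) / 2 = 93.94

93.94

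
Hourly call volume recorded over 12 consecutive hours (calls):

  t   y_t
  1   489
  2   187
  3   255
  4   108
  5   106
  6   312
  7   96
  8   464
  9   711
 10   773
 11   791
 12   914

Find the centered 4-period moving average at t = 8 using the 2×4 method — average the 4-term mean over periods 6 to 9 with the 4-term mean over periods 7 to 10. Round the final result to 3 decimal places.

Sum over 6–9: 312 + 96 + 464 + 711 = 1583
Sum over 7–10: 96 + 464 + 711 + 773 = 2044
CMA at t=8 = (1583 + 2044) / (2·4) = 3627 / 8 = 453.375

453.375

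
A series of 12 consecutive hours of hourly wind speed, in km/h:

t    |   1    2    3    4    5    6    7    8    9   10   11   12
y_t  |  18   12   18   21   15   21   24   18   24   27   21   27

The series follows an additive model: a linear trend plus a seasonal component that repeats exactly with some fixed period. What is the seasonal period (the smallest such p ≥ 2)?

First differences y_{t+1} − y_t: -6, 6, 3, -6, 6, 3, -6, 6, …
The difference pattern repeats every 3 terms and not for any smaller step, so p = 3.

3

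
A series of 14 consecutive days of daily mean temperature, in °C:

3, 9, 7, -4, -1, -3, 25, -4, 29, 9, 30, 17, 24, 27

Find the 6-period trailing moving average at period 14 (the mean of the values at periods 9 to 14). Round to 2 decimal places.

Sum of periods 9–14: 29 + 9 + 30 + 17 + 24 + 27 = 136
Divide by 6: 136 / 6 = 22.67

22.67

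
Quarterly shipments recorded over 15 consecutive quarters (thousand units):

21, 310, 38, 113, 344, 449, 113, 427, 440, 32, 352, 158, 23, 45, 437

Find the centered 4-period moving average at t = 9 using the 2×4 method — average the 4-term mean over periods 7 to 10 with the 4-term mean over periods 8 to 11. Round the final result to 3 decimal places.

282.875

Sum over 7–10: 113 + 427 + 440 + 32 = 1012
Sum over 8–11: 427 + 440 + 32 + 352 = 1251
CMA at t=9 = (1012 + 1251) / (2·4) = 2263 / 8 = 282.875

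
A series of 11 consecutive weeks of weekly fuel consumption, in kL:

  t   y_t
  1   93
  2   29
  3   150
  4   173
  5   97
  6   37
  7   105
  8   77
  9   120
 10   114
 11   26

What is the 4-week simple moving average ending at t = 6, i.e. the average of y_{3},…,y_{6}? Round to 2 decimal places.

Sum of periods 3–6: 150 + 173 + 97 + 37 = 457
Divide by 4: 457 / 4 = 114.25

114.25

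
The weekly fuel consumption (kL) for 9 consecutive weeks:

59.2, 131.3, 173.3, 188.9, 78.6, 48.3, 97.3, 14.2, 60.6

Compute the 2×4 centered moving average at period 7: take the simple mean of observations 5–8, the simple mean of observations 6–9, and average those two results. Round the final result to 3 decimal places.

Sum over 5–8: 78.6 + 48.3 + 97.3 + 14.2 = 238.4
Sum over 6–9: 48.3 + 97.3 + 14.2 + 60.6 = 220.4
CMA at t=7 = (238.4 + 220.4) / (2·4) = 458.8 / 8 = 57.350

57.350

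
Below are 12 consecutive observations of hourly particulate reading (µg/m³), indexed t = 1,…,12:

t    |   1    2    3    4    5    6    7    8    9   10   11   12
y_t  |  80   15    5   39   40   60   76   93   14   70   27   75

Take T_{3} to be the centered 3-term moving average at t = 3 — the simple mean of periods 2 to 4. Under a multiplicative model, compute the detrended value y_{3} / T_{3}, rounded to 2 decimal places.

0.25

Trend T_3 = (15 + 5 + 39) / 3 = 59/3 = 19.6667
Ratio to trend: 5 / 19.6667 = 0.25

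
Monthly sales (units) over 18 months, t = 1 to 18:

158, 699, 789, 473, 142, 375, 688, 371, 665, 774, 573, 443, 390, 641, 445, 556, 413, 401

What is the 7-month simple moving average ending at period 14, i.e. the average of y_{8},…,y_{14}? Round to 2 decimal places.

551.00

Sum of periods 8–14: 371 + 665 + 774 + 573 + 443 + 390 + 641 = 3857
Divide by 7: 3857 / 7 = 551.00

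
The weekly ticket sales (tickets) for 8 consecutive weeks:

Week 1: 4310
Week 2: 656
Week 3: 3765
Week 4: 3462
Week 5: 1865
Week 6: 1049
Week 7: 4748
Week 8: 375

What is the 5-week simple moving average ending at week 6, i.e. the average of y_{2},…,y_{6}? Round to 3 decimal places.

Sum of periods 2–6: 656 + 3765 + 3462 + 1865 + 1049 = 10797
Divide by 5: 10797 / 5 = 2159.400

2159.400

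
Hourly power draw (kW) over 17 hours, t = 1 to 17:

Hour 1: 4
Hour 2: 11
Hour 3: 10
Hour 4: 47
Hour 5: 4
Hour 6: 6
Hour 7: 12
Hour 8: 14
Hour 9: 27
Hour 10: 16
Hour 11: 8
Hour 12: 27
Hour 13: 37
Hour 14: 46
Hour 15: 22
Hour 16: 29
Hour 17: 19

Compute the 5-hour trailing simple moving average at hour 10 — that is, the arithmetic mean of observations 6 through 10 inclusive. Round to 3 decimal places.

15.000

Sum of periods 6–10: 6 + 12 + 14 + 27 + 16 = 75
Divide by 5: 75 / 5 = 15.000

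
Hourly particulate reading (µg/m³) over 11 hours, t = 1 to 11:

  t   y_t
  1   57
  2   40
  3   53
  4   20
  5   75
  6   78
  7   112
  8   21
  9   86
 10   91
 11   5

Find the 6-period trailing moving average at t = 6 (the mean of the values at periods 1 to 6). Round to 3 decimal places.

53.833

Sum of periods 1–6: 57 + 40 + 53 + 20 + 75 + 78 = 323
Divide by 6: 323 / 6 = 53.833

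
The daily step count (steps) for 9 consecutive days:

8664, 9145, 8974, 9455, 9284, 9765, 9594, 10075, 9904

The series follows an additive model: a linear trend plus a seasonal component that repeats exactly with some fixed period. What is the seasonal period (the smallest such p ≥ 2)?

First differences y_{t+1} − y_t: 481, -171, 481, -171, 481, -171, …
The difference pattern repeats every 2 terms and not for any smaller step, so p = 2.

2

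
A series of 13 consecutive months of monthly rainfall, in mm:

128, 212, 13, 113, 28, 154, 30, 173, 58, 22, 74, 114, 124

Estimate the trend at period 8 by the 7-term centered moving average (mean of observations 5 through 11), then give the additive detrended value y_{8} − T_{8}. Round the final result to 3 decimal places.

96.000

Trend T_8 = (28 + 154 + 30 + 173 + 58 + 22 + 74) / 7 = 539/7 = 77.00000
Detrended value: 173 − 77.00000 = 96.000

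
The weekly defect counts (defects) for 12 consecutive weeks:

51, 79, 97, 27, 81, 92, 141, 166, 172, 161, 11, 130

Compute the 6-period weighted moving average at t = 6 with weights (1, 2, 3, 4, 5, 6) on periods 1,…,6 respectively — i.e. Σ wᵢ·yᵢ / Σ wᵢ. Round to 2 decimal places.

Weighted sum: 1·51 + 2·79 + 3·97 + 4·27 + 5·81 + 6·92 = 51 + 158 + 291 + 108 + 405 + 552 = 1565
Weight total: 1 + 2 + 3 + 4 + 5 + 6 = 21
WMA = 1565 / 21 = 74.52

74.52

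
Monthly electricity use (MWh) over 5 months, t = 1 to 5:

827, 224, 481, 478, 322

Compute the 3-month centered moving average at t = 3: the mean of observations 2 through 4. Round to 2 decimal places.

394.33

Sum of periods 2–4: 224 + 481 + 478 = 1183
Divide by 3: 1183 / 3 = 394.33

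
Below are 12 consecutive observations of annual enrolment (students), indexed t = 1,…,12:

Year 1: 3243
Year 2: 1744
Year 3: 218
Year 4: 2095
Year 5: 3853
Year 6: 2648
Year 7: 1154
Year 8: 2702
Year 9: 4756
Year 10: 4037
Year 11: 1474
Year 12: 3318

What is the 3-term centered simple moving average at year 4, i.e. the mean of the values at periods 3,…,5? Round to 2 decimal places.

Sum of periods 3–5: 218 + 2095 + 3853 = 6166
Divide by 3: 6166 / 3 = 2055.33

2055.33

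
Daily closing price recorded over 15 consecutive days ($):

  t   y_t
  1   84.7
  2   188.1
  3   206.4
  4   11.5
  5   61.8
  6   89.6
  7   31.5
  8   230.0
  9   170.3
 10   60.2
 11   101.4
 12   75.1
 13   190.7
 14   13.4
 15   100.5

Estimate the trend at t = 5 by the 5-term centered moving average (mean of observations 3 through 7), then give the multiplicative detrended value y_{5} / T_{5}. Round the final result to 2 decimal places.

Trend T_5 = (206.4 + 11.5 + 61.8 + 89.6 + 31.5) / 5 = 400.8/5 = 80.1600
Ratio to trend: 61.8 / 80.1600 = 0.77

0.77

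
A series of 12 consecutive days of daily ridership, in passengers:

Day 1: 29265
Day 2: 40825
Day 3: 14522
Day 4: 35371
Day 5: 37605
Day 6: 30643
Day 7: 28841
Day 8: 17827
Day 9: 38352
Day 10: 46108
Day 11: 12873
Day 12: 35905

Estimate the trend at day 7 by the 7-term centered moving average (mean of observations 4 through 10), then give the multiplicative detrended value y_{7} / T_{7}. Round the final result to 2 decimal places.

0.86

Trend T_7 = (35371 + 37605 + 30643 + 28841 + 17827 + 38352 + 46108) / 7 = 234747/7 = 33535.2857
Ratio to trend: 28841 / 33535.2857 = 0.86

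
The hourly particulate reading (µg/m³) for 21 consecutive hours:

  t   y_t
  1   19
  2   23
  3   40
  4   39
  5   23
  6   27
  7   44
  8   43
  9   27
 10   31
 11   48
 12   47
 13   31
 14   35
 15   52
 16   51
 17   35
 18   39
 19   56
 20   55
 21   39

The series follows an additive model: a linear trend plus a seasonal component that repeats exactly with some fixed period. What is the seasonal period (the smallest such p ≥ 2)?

First differences y_{t+1} − y_t: 4, 17, -1, -16, 4, 17, -1, -16, 4, 17, …
The difference pattern repeats every 4 terms and not for any smaller step, so p = 4.

4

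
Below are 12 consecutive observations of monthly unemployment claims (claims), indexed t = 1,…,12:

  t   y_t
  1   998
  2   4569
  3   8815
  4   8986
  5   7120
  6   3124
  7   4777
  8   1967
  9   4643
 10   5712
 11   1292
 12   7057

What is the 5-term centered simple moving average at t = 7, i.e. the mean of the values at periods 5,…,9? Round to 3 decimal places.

4326.200

Sum of periods 5–9: 7120 + 3124 + 4777 + 1967 + 4643 = 21631
Divide by 5: 21631 / 5 = 4326.200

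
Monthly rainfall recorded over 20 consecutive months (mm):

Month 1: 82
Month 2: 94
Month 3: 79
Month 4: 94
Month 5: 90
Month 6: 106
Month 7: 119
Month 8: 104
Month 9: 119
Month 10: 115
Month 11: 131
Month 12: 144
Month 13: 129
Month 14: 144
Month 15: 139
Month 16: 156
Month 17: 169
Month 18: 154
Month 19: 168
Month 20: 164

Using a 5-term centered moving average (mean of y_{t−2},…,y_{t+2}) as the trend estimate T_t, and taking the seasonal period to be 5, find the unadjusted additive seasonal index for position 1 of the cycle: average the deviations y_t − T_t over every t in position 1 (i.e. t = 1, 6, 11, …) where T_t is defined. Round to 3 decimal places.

3.467

Season position 1 occurs at t = 6, 11, 16 (where T_t is defined).
t=6: T_6 = 102.60000; y_6 − T_6 = 106 − 102.60000 = 3.40000
t=11: T_11 = 127.60000; y_11 − T_11 = 131 − 127.60000 = 3.40000
t=16: T_16 = 152.40000; y_16 − T_16 = 156 − 152.40000 = 3.60000
Mean deviation: (3.40000 + 3.40000 + 3.60000) / 3 = 3.467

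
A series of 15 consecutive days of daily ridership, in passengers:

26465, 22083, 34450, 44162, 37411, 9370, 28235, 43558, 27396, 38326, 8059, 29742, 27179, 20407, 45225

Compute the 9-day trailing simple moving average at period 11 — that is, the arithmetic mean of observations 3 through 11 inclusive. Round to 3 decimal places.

30107.444

Sum of periods 3–11: 34450 + 44162 + 37411 + 9370 + 28235 + 43558 + 27396 + 38326 + 8059 = 270967
Divide by 9: 270967 / 9 = 30107.444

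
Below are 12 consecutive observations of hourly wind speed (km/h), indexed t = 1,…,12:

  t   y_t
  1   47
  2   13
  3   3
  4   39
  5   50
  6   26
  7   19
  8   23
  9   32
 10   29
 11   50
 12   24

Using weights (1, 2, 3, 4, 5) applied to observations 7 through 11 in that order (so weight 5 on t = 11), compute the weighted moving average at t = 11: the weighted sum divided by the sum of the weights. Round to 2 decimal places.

Weighted sum: 1·19 + 2·23 + 3·32 + 4·29 + 5·50 = 19 + 46 + 96 + 116 + 250 = 527
Weight total: 1 + 2 + 3 + 4 + 5 = 15
WMA = 527 / 15 = 35.13

35.13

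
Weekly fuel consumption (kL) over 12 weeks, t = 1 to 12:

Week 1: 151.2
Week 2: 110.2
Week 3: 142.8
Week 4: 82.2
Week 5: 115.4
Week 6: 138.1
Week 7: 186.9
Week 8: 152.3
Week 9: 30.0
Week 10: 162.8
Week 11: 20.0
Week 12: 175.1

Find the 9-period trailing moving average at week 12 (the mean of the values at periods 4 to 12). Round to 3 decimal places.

118.089

Sum of periods 4–12: 82.2 + 115.4 + 138.1 + 186.9 + 152.3 + 30.0 + 162.8 + 20.0 + 175.1 = 1062.8
Divide by 9: 1062.8 / 9 = 118.089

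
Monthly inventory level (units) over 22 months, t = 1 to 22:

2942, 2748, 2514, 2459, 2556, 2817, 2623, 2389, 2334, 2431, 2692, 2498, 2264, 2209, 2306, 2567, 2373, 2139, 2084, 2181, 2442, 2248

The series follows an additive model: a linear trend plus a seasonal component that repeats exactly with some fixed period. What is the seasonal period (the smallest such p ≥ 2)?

5

First differences y_{t+1} − y_t: -194, -234, -55, 97, 261, -194, -234, -55, 97, 261, -194, -234, …
The difference pattern repeats every 5 terms and not for any smaller step, so p = 5.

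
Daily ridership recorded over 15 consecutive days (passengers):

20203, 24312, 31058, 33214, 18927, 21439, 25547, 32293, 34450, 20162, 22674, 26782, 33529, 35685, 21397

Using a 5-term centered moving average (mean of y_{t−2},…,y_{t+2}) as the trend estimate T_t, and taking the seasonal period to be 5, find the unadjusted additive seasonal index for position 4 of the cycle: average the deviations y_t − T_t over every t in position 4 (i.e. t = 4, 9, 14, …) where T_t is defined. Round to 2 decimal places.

Season position 4 occurs at t = 4, 9 (where T_t is defined).
t=4: T_4 = 25790.0000; y_4 − T_4 = 33214 − 25790.0000 = 7424.0000
t=9: T_9 = 27025.2000; y_9 − T_9 = 34450 − 27025.2000 = 7424.8000
Mean deviation: (7424.0000 + 7424.8000) / 2 = 7424.40

7424.40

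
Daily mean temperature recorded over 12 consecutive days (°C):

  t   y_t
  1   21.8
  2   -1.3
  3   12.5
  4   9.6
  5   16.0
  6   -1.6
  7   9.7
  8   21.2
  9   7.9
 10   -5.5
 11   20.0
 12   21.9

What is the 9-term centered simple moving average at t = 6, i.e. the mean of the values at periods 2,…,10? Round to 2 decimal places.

Sum of periods 2–10: (-1.3) + 12.5 + 9.6 + 16.0 + (-1.6) + 9.7 + 21.2 + 7.9 + (-5.5) = 68.5
Divide by 9: 68.5 / 9 = 7.61

7.61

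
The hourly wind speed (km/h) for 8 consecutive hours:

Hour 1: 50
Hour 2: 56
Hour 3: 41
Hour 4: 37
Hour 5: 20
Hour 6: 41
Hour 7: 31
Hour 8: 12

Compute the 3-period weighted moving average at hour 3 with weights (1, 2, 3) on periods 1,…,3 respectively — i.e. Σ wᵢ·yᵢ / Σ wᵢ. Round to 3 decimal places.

47.500

Weighted sum: 1·50 + 2·56 + 3·41 = 50 + 112 + 123 = 285
Weight total: 1 + 2 + 3 = 6
WMA = 285 / 6 = 47.500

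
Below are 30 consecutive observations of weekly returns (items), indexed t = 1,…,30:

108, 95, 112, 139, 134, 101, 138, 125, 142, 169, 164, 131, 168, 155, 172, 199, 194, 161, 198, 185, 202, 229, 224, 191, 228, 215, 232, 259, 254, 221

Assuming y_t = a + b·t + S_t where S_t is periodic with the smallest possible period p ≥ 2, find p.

6

First differences y_{t+1} − y_t: -13, 17, 27, -5, -33, 37, -13, 17, 27, -5, -33, 37, -13, 17, …
The difference pattern repeats every 6 terms and not for any smaller step, so p = 6.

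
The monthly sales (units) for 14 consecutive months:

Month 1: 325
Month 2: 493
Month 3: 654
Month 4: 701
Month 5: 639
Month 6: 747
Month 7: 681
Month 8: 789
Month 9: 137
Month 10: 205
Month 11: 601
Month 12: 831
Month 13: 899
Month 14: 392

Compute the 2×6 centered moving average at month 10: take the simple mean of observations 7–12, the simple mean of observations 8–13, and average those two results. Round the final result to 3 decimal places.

558.833

Sum over 7–12: 681 + 789 + 137 + 205 + 601 + 831 = 3244
Sum over 8–13: 789 + 137 + 205 + 601 + 831 + 899 = 3462
CMA at t=10 = (3244 + 3462) / (2·6) = 6706 / 12 = 558.833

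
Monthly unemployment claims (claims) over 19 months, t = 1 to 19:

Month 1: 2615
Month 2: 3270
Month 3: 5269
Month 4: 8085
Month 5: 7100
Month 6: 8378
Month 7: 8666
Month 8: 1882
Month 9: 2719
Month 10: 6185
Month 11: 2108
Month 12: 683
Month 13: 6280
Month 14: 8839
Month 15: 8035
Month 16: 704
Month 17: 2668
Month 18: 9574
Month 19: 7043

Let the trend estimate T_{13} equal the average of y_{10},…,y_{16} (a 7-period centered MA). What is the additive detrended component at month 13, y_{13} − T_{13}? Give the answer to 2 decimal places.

1589.43

Trend T_13 = (6185 + 2108 + 683 + 6280 + 8839 + 8035 + 704) / 7 = 32834/7 = 4690.5714
Detrended value: 6280 − 4690.5714 = 1589.43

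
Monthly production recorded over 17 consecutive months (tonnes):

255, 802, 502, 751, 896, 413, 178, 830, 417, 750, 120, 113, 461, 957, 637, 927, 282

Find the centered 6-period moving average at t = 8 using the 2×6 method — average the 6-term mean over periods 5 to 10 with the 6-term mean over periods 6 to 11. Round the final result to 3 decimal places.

Sum over 5–10: 896 + 413 + 178 + 830 + 417 + 750 = 3484
Sum over 6–11: 413 + 178 + 830 + 417 + 750 + 120 = 2708
CMA at t=8 = (3484 + 2708) / (2·6) = 6192 / 12 = 516.000

516.000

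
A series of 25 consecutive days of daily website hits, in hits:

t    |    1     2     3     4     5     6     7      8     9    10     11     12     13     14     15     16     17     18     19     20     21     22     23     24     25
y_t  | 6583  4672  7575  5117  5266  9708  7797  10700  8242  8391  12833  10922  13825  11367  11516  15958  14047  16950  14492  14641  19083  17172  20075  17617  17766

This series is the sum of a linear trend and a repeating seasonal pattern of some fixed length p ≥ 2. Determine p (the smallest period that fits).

5

First differences y_{t+1} − y_t: -1911, 2903, -2458, 149, 4442, -1911, 2903, -2458, 149, 4442, -1911, 2903, …
The difference pattern repeats every 5 terms and not for any smaller step, so p = 5.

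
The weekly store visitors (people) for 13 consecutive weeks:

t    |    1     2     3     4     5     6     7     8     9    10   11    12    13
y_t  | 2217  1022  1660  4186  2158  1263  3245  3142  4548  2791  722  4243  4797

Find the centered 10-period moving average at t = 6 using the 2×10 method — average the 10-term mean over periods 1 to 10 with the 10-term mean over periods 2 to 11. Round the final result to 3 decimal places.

2548.450

Sum over 1–10: 2217 + 1022 + 1660 + 4186 + 2158 + 1263 + 3245 + 3142 + 4548 + 2791 = 26232
Sum over 2–11: 1022 + 1660 + 4186 + 2158 + 1263 + 3245 + 3142 + 4548 + 2791 + 722 = 24737
CMA at t=6 = (26232 + 24737) / (2·10) = 50969 / 20 = 2548.450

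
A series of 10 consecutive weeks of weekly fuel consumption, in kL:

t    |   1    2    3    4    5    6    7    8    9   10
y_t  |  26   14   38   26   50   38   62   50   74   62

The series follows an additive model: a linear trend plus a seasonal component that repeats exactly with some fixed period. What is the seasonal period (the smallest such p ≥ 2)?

First differences y_{t+1} − y_t: -12, 24, -12, 24, -12, 24, …
The difference pattern repeats every 2 terms and not for any smaller step, so p = 2.

2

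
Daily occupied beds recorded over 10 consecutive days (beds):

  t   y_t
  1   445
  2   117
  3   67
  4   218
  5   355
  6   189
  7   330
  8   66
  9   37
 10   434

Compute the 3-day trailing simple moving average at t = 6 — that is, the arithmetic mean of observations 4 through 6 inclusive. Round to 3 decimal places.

254.000

Sum of periods 4–6: 218 + 355 + 189 = 762
Divide by 3: 762 / 3 = 254.000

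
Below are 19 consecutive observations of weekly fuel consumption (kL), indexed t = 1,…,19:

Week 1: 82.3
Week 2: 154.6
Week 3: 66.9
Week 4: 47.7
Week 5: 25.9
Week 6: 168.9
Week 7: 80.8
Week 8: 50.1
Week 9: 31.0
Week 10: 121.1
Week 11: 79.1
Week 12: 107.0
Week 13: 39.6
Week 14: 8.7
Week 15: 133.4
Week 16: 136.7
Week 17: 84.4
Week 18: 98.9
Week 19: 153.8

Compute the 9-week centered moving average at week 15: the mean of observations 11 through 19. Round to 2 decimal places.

93.51

Sum of periods 11–19: 79.1 + 107.0 + 39.6 + 8.7 + 133.4 + 136.7 + 84.4 + 98.9 + 153.8 = 841.6
Divide by 9: 841.6 / 9 = 93.51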